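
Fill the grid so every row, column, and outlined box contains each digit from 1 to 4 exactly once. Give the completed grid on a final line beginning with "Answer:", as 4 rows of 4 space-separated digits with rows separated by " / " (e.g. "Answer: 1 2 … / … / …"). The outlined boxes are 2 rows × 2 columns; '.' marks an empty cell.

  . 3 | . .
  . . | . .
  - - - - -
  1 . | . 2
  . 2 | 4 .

Step 1. [r2c2∈{1,4}] in col 2, 1 fits only at r2c2. So r2c2=1.
Step 2. [r4c4∈{1,3}] 1 has one home in row 4: r4c4. So r4c4=1.
Step 3. [r2c4∈{3,4}] r2c4 is the only open cell in col 4 admitting 3. So r2c4=3.
Step 4. [r2c3∈{2}] nothing but 2 survives at r2c3, so r2c3=2.
Step 5. [r1c1∈{2,4}] in row 1, 2 fits only at r1c1, so r1c1=2.
Step 6. [r2c1∈{4}] nothing but 4 survives at r2c1. So r2c1=4.
Step 7. [r1c4∈{4}] nothing but 4 survives at r1c4, so r1c4=4.
Step 8. [r3c2∈{4}] r3c2's peers cover all but 4. So r3c2=4.
Step 9. [r4c1∈{3}] nothing but 3 survives at r4c1. So r4c1=3.
Step 10. [r1c3∈{1}] only 1 remains possible at r1c3 ⇒ r1c3=1.
Step 11. [r3c3∈{3}] r3c3's peers cover all but 3. So r3c3=3.

Answer: 2 3 1 4 / 4 1 2 3 / 1 4 3 2 / 3 2 4 1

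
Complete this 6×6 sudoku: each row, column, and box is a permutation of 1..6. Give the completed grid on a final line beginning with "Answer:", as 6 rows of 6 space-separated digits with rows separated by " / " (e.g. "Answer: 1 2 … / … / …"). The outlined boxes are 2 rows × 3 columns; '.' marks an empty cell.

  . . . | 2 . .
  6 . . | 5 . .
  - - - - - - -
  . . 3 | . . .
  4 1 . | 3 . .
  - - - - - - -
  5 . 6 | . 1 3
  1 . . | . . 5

Step 1. [r6c5∈{2,4,6}] box 6 places 2 nowhere but r6c5, so r6c5=2.
Step 2. [r3c2∈{2,5,6}] r3c2 is the only open cell in col 2 admitting 6. So r3c2=6.
Step 3. [r6c3∈{4}] r6c3's peers cover all but 4, so r6c3=4.
Step 4. [r1c1∈{3}] r1c1 is down to just 3 ⇒ r1c1=3.
Step 5. [r4c3∈{2,5}] across box 3, 5 lands solely at r4c3. So r4c3=5.
Step 6. [r3c4∈{1,4}] 1 has one home in col 4: r3c4 ⇒ r3c4=1.
Step 7. [r2c3∈{1,2}] r2c3 is the only open cell in col 3 admitting 2, so r2c3=2.
Step 8. [r2c2∈{4}] r2c2's peers cover all but 4, so r2c2=4.
Step 9. [r4c5∈{6}] r4c5 is down to just 6 ⇒ r4c5=6.
Step 10. [r1c5∈{4}] only 4 remains possible at r1c5, so r1c5=4.
Step 11. [r3c1∈{2}] only 2 remains possible at r3c1. So r3c1=2.
Step 12. [r1c6∈{1,6}] row 1 places 6 nowhere but r1c6. So r1c6=6.
Step 13. [r2c6∈{1}] only 1 remains possible at r2c6 ⇒ r2c6=1.
Step 14. [r3c5∈{5}] r3c5 has the single candidate 5, so r3c5=5.
Step 15. [r6c2∈{3}] r6c2's peers cover all but 3 ⇒ r6c2=3.
Step 16. [r6c4∈{6}] r6c4 is down to just 6 ⇒ r6c4=6.
Step 17. [r2c5∈{3}] r2c5's peers cover all but 3 ⇒ r2c5=3.
Step 18. [r3c6∈{4}] nothing but 4 survives at r3c6. So r3c6=4.
Step 19. [r1c3∈{1}] r1c3 has the single candidate 1. So r1c3=1.
Step 20. [r5c4∈{4}] nothing but 4 survives at r5c4 ⇒ r5c4=4.
Step 21. [r4c6∈{2}] r4c6 is down to just 2 ⇒ r4c6=2.
Step 22. [r1c2∈{5}] r1c2's peers cover all but 5 ⇒ r1c2=5.
Step 23. [r5c2∈{2}] only 2 remains possible at r5c2 ⇒ r5c2=2.

Answer: 3 5 1 2 4 6 / 6 4 2 5 3 1 / 2 6 3 1 5 4 / 4 1 5 3 6 2 / 5 2 6 4 1 3 / 1 3 4 6 2 5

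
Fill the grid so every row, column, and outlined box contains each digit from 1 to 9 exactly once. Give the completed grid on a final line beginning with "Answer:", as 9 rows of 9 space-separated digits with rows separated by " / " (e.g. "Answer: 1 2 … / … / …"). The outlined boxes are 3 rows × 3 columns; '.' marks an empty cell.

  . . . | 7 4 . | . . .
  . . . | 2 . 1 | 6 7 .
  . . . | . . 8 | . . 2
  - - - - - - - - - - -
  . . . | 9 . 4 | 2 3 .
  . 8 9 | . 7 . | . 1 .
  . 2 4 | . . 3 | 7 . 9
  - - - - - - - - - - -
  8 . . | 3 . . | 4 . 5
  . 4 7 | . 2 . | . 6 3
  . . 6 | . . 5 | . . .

Step 1. [r8c1∈{1,5,9}] 5 has one home in row 8: r8c1 ⇒ r8c1=5.
Step 2. [r5c1∈{3,6}] 3 has one home in row 5: r5c1, so r5c1=3.
Step 3. [r9c2∈{1,3,9}] 3 has one home in row 9: r9c2. So r9c2=3.
Step 4. [r8c6∈{9}] r8c6's peers cover all but 9, so r8c6=9.
Step 5. [r1c6∈{6}] r1c6's peers cover all but 6. So r1c6=6.
Step 6. [r3c4∈{5}] r3c4's peers cover all but 5, so r3c4=5.
Step 7. [r5c4∈{6}] r5c4's peers cover all but 6, so r5c4=6.
Step 8. [r6c1∈{1,6}] row 6 places 6 nowhere but r6c1 ⇒ r6c1=6.
Step 9. [r3c2∈{1,6,7,9}] across row 3, 6 lands solely at r3c2 ⇒ r3c2=6.
Step 10. [r3c1∈{1,4,7,9}] r3c1 is the only open cell in row 3 admitting 7 ⇒ r3c1=7.
Step 11. [r4c1∈{1}] only 1 remains possible at r4c1, so r4c1=1.
Step 12. [r4c3∈{5}] only 5 remains possible at r4c3. So r4c3=5.
Step 13. [r4c5∈{8}] r4c5 is down to just 8, so r4c5=8.
Step 14. [r9c5∈{1}] r9c5's peers cover all but 1, so r9c5=1.
Step 15. [r1c9∈{1,8}] 1 has one home in col 9: r1c9. So r1c9=1.
Step 16. [r6c8∈{5,8}] row 6 places 8 nowhere but r6c8 ⇒ r6c8=8.
Step 17. [r1c8∈{5,9}] 5 has one home in col 8: r1c8. So r1c8=5.
Step 18. [r1c2∈{9}] r1c2 has the single candidate 9 ⇒ r1c2=9.
Step 19. [r7c8∈{2,9}] across row 7, 9 lands solely at r7c8, so r7c8=9.
Step 20. [r9c7∈{8}] only 8 remains possible at r9c7 ⇒ r9c7=8.
Step 21. [r7c3∈{1,2}] across row 7, 2 lands solely at r7c3, so r7c3=2.
Step 22. [r1c7∈{3}] only 3 remains possible at r1c7 ⇒ r1c7=3.
Step 23. [r2c9∈{4,8}] 8 has one home in col 9: r2c9, so r2c9=8.
Step 24. [r2c5∈{3,9}] in row 2, 9 fits only at r2c5. So r2c5=9.
Step 25. [r3c5∈{3}] r3c5's peers cover all but 3 ⇒ r3c5=3.
Step 26. [r9c4∈{4}] r9c4 has the single candidate 4. So r9c4=4.
Step 27. [r5c9∈{4}] r5c9 has the single candidate 4 ⇒ r5c9=4.
Step 28. [r2c1∈{4}] only 4 remains possible at r2c1 ⇒ r2c1=4.
Step 29. [r2c2∈{5}] r2c2 is down to just 5, so r2c2=5.
Step 30. [r7c6∈{7}] r7c6's peers cover all but 7, so r7c6=7.
Step 31. [r9c9∈{7}] nothing but 7 survives at r9c9 ⇒ r9c9=7.
Step 32. [r7c2∈{1}] nothing but 1 survives at r7c2, so r7c2=1.
Step 33. [r9c1∈{9}] r9c1's peers cover all but 9, so r9c1=9.
Step 34. [r8c7∈{1}] r8c7's peers cover all but 1. So r8c7=1.
Step 35. [r6c4∈{1}] only 1 remains possible at r6c4, so r6c4=1.
Step 36. [r5c6∈{2}] r5c6 has the single candidate 2, so r5c6=2.
Step 37. [r3c7∈{9}] r3c7 has the single candidate 9, so r3c7=9.
Step 38. [r7c5∈{6}] r7c5's peers cover all but 6. So r7c5=6.
Step 39. [r8c4∈{8}] only 8 remains possible at r8c4. So r8c4=8.
Step 40. [r9c8∈{2}] r9c8 has the single candidate 2, so r9c8=2.
Step 41. [r4c2∈{7}] r4c2 is down to just 7 ⇒ r4c2=7.
Step 42. [r1c3∈{8}] only 8 remains possible at r1c3, so r1c3=8.
Step 43. [r3c3∈{1}] r3c3's peers cover all but 1 ⇒ r3c3=1.
Step 44. [r6c5∈{5}] r6c5 has the single candidate 5. So r6c5=5.
Step 45. [r2c3∈{3}] r2c3's peers cover all but 3, so r2c3=3.
Step 46. [r5c7∈{5}] nothing but 5 survives at r5c7. So r5c7=5.
Step 47. [r3c8∈{4}] only 4 remains possible at r3c8, so r3c8=4.
Step 48. [r1c1∈{2}] only 2 remains possible at r1c1. So r1c1=2.
Step 49. [r4c9∈{6}] nothing but 6 survives at r4c9 ⇒ r4c9=6.

Answer: 2 9 8 7 4 6 3 5 1 / 4 5 3 2 9 1 6 7 8 / 7 6 1 5 3 8 9 4 2 / 1 7 5 9 8 4 2 3 6 / 3 8 9 6 7 2 5 1 4 / 6 2 4 1 5 3 7 8 9 / 8 1 2 3 6 7 4 9 5 / 5 4 7 8 2 9 1 6 3 / 9 3 6 4 1 5 8 2 7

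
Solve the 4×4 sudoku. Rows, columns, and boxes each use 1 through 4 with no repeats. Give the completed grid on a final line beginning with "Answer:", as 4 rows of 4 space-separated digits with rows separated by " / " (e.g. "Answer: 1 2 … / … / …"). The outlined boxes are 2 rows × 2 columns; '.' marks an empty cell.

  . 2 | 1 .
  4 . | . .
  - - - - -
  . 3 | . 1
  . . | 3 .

Step 1. [r4c2∈{1,4}] in col 2, 4 fits only at r4c2. So r4c2=4.
Step 2. [r4c4∈{2}] nothing but 2 survives at r4c4 ⇒ r4c4=2.
Step 3. [r1c4∈{3,4}] row 1 places 4 nowhere but r1c4 ⇒ r1c4=4.
Step 4. [r2c2∈{1}] only 1 remains possible at r2c2, so r2c2=1.
Step 5. [r3c3∈{4}] r3c3 has the single candidate 4 ⇒ r3c3=4.
Step 6. [r2c3∈{2}] nothing but 2 survives at r2c3. So r2c3=2.
Step 7. [r2c4∈{3}] r2c4 is down to just 3. So r2c4=3.
Step 8. [r4c1∈{1}] only 1 remains possible at r4c1 ⇒ r4c1=1.
Step 9. [r3c1∈{2}] r3c1 is down to just 2, so r3c1=2.
Step 10. [r1c1∈{3}] r1c1's peers cover all but 3, so r1c1=3.

Answer: 3 2 1 4 / 4 1 2 3 / 2 3 4 1 / 1 4 3 2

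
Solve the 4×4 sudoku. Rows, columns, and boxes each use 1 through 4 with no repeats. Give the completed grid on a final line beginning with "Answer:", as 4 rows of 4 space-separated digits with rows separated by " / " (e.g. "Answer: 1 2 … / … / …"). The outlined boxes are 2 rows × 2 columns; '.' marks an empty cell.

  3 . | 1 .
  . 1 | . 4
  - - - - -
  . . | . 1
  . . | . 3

Step 1. [r2c1∈{2}] r2c1's peers cover all but 2, so r2c1=2.
Step 2. [r3c1∈{4}] r3c1 is down to just 4 ⇒ r3c1=4.
Step 3. [r4c2∈{2}] r4c2 is down to just 2 ⇒ r4c2=2.
Step 4. [r1c2∈{4}] r1c2's peers cover all but 4 ⇒ r1c2=4.
Step 5. [r4c3∈{4}] only 4 remains possible at r4c3. So r4c3=4.
Step 6. [r2c3∈{3}] r2c3 is down to just 3. So r2c3=3.
Step 7. [r3c2∈{3}] r3c2 is down to just 3. So r3c2=3.
Step 8. [r1c4∈{2}] r1c4 is down to just 2 ⇒ r1c4=2.
Step 9. [r4c1∈{1}] r4c1 is down to just 1 ⇒ r4c1=1.
Step 10. [r3c3∈{2}] nothing but 2 survives at r3c3 ⇒ r3c3=2.

Answer: 3 4 1 2 / 2 1 3 4 / 4 3 2 1 / 1 2 4 3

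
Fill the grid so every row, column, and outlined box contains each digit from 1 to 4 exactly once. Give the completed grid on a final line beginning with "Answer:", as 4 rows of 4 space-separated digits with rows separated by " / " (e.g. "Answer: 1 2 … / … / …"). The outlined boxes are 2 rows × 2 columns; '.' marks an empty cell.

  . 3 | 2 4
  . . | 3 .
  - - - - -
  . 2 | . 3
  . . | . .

Step 1. [r1c1∈{1}] nothing but 1 survives at r1c1 ⇒ r1c1=1.
Step 2. [r3c1∈{4}] nothing but 4 survives at r3c1 ⇒ r3c1=4.
Step 3. [r3c3∈{1}] r3c3 is down to just 1 ⇒ r3c3=1.
Step 4. [r4c2∈{1}] r4c2's peers cover all but 1. So r4c2=1.
Step 5. [r2c2∈{4}] r2c2 has the single candidate 4, so r2c2=4.
Step 6. [r4c4∈{2}] only 2 remains possible at r4c4. So r4c4=2.
Step 7. [r4c3∈{4}] r4c3 is down to just 4 ⇒ r4c3=4.
Step 8. [r4c1∈{3}] r4c1's peers cover all but 3, so r4c1=3.
Step 9. [r2c4∈{1}] r2c4's peers cover all but 1, so r2c4=1.
Step 10. [r2c1∈{2}] r2c1 has the single candidate 2 ⇒ r2c1=2.

Answer: 1 3 2 4 / 2 4 3 1 / 4 2 1 3 / 3 1 4 2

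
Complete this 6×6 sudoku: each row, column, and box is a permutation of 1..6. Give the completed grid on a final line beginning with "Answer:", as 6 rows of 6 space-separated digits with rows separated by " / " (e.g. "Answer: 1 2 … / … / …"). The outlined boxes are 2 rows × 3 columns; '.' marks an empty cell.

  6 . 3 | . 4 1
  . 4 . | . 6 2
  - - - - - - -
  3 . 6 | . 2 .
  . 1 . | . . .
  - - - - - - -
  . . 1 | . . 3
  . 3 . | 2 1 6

Step 1. [r3c2∈{5}] r3c2 has the single candidate 5, so r3c2=5.
Step 2. [r5c4∈{4,5}] box 6 places 4 nowhere but r5c4, so r5c4=4.
Step 3. [r2c3∈{5}] nothing but 5 survives at r2c3, so r2c3=5.
Step 4. [r4c6∈{4,5}] r4c6 is the only open cell in col 6 admitting 5 ⇒ r4c6=5.
Step 5. [r4c3∈{2,4}] across col 3, 2 lands solely at r4c3, so r4c3=2.
Step 6. [r6c1∈{4,5}] in row 6, 5 fits only at r6c1, so r6c1=5.
Step 7. [r5c2∈{2,6}] in row 5, 6 fits only at r5c2, so r5c2=6.
Step 8. [r4c5∈{3}] r4c5's peers cover all but 3. So r4c5=3.
Step 9. [r5c1∈{2}] nothing but 2 survives at r5c1. So r5c1=2.
Step 10. [r1c4∈{5}] r1c4 has the single candidate 5, so r1c4=5.
Step 11. [r3c6∈{4}] r3c6 is down to just 4, so r3c6=4.
Step 12. [r1c2∈{2}] r1c2's peers cover all but 2, so r1c2=2.
Step 13. [r4c1∈{4}] only 4 remains possible at r4c1, so r4c1=4.
Step 14. [r2c1∈{1}] r2c1 has the single candidate 1 ⇒ r2c1=1.
Step 15. [r6c3∈{4}] nothing but 4 survives at r6c3 ⇒ r6c3=4.
Step 16. [r2c4∈{3}] r2c4's peers cover all but 3, so r2c4=3.
Step 17. [r3c4∈{1}] r3c4 has the single candidate 1 ⇒ r3c4=1.
Step 18. [r4c4∈{6}] r4c4's peers cover all but 6, so r4c4=6.
Step 19. [r5c5∈{5}] nothing but 5 survives at r5c5. So r5c5=5.

Answer: 6 2 3 5 4 1 / 1 4 5 3 6 2 / 3 5 6 1 2 4 / 4 1 2 6 3 5 / 2 6 1 4 5 3 / 5 3 4 2 1 6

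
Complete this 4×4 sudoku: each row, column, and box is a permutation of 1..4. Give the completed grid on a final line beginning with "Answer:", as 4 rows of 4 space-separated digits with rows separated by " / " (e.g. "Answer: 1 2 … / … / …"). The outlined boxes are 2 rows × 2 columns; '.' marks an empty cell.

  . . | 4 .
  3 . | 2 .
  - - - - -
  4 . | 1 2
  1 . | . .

Step 1. [r2c4∈{1}] r2c4's peers cover all but 1, so r2c4=1.
Step 2. [r4c3∈{3}] r4c3 is down to just 3, so r4c3=3.
Step 3. [r1c1∈{2}] r1c1's peers cover all but 2, so r1c1=2.
Step 4. [r4c2∈{2}] r4c2 is down to just 2, so r4c2=2.
Step 5. [r4c4∈{4}] r4c4 is down to just 4 ⇒ r4c4=4.
Step 6. [r2c2∈{4}] r2c2 has the single candidate 4, so r2c2=4.
Step 7. [r1c2∈{1}] only 1 remains possible at r1c2 ⇒ r1c2=1.
Step 8. [r1c4∈{3}] r1c4 has the single candidate 3, so r1c4=3.
Step 9. [r3c2∈{3}] r3c2 has the single candidate 3. So r3c2=3.

Answer: 2 1 4 3 / 3 4 2 1 / 4 3 1 2 / 1 2 3 4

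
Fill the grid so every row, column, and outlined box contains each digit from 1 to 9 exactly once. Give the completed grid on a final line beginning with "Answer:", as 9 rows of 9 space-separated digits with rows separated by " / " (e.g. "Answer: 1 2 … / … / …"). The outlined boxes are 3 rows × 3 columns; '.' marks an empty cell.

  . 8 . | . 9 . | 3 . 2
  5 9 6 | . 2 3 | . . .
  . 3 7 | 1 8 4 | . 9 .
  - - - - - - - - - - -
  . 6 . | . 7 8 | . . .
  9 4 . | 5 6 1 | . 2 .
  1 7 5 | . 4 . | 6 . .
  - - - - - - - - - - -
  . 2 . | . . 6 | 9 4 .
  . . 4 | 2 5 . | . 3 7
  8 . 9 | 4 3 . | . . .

Step 1. [r7c9∈{1,5,8}] across row 7, 5 lands solely at r7c9, so r7c9=5.
Step 2. [r2c4∈{7}] r2c4 is down to just 7. So r2c4=7.
Step 3. [r6c8∈{8}] only 8 remains possible at r6c8 ⇒ r6c8=8.
Step 4. [r2c8∈{1}] r2c8 has the single candidate 1. So r2c8=1.
Step 5. [r5c9∈{3}] r5c9 has the single candidate 3, so r5c9=3.
Step 6. [r6c9∈{9}] r6c9 has the single candidate 9, so r6c9=9.
Step 7. [r8c2∈{1}] nothing but 1 survives at r8c2. So r8c2=1.
Step 8. [r9c8∈{6}] only 6 remains possible at r9c8 ⇒ r9c8=6.
Step 9. [r9c9∈{1}] nothing but 1 survives at r9c9, so r9c9=1.
Step 10. [r7c3∈{3}] only 3 remains possible at r7c3, so r7c3=3.
Step 11. [r4c8∈{5}] nothing but 5 survives at r4c8, so r4c8=5.
Step 12. [r4c1∈{2,3}] col 1 places 3 nowhere but r4c1 ⇒ r4c1=3.
Step 13. [r4c9∈{4}] nothing but 4 survives at r4c9. So r4c9=4.
Step 14. [r2c7∈{4,8}] 4 has one home in row 2: r2c7. So r2c7=4.
Step 15. [r9c6∈{7}] r9c6 has the single candidate 7 ⇒ r9c6=7.
Step 16. [r8c7∈{8}] r8c7 has the single candidate 8. So r8c7=8.
Step 17. [r7c5∈{1}] r7c5's peers cover all but 1 ⇒ r7c5=1.
Step 18. [r1c8∈{7}] nothing but 7 survives at r1c8 ⇒ r1c8=7.
Step 19. [r4c4∈{9}] only 9 remains possible at r4c4. So r4c4=9.
Step 20. [r1c1∈{4}] r1c1's peers cover all but 4, so r1c1=4.
Step 21. [r3c7∈{5}] r3c7 has the single candidate 5, so r3c7=5.
Step 22. [r6c4∈{3}] only 3 remains possible at r6c4 ⇒ r6c4=3.
Step 23. [r6c6∈{2}] r6c6's peers cover all but 2 ⇒ r6c6=2.
Step 24. [r1c6∈{5}] only 5 remains possible at r1c6 ⇒ r1c6=5.
Step 25. [r8c1∈{6}] only 6 remains possible at r8c1. So r8c1=6.
Step 26. [r2c9∈{8}] r2c9's peers cover all but 8, so r2c9=8.
Step 27. [r3c1∈{2}] r3c1's peers cover all but 2. So r3c1=2.
Step 28. [r9c7∈{2}] r9c7's peers cover all but 2. So r9c7=2.
Step 29. [r5c3∈{8}] r5c3 is down to just 8, so r5c3=8.
Step 30. [r9c2∈{5}] nothing but 5 survives at r9c2. So r9c2=5.
Step 31. [r1c3∈{1}] r1c3 is down to just 1, so r1c3=1.
Step 32. [r4c7∈{1}] r4c7 is down to just 1, so r4c7=1.
Step 33. [r7c1∈{7}] r7c1's peers cover all but 7 ⇒ r7c1=7.
Step 34. [r5c7∈{7}] only 7 remains possible at r5c7, so r5c7=7.
Step 35. [r8c6∈{9}] only 9 remains possible at r8c6 ⇒ r8c6=9.
Step 36. [r1c4∈{6}] nothing but 6 survives at r1c4. So r1c4=6.
Step 37. [r4c3∈{2}] only 2 remains possible at r4c3, so r4c3=2.
Step 38. [r3c9∈{6}] r3c9's peers cover all but 6, so r3c9=6.
Step 39. [r7c4∈{8}] only 8 remains possible at r7c4. So r7c4=8.

Answer: 4 8 1 6 9 5 3 7 2 / 5 9 6 7 2 3 4 1 8 / 2 3 7 1 8 4 5 9 6 / 3 6 2 9 7 8 1 5 4 / 9 4 8 5 6 1 7 2 3 / 1 7 5 3 4 2 6 8 9 / 7 2 3 8 1 6 9 4 5 / 6 1 4 2 5 9 8 3 7 / 8 5 9 4 3 7 2 6 1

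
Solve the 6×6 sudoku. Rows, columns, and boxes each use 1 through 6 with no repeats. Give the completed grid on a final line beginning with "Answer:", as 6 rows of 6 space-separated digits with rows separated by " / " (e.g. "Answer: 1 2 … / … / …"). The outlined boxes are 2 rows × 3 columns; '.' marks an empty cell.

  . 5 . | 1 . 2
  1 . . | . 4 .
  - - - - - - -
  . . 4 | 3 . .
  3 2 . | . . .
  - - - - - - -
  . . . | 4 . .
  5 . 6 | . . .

Step 1. [r3c5∈{1,2,5,6}] in row 3, 2 fits only at r3c5. So r3c5=2.
Step 2. [r3c6∈{1,5,6}] across row 3, 5 lands solely at r3c6. So r3c6=5.
Step 3. [r3c2∈{1,6}] 1 has one home in row 3: r3c2 ⇒ r3c2=1.
Step 4. [r5c2∈{3}] r5c2 is down to just 3. So r5c2=3.
Step 5. [r4c4∈{6}] r4c4 is down to just 6. So r4c4=6.
Step 6. [r5c3∈{1,2}] in col 3, 1 fits only at r5c3 ⇒ r5c3=1.
Step 7. [r2c2∈{6}] r2c2's peers cover all but 6 ⇒ r2c2=6.
Step 8. [r2c6∈{3}] r2c6 is down to just 3, so r2c6=3.
Step 9. [r4c5∈{1}] only 1 remains possible at r4c5. So r4c5=1.
Step 10. [r5c6∈{6}] r5c6's peers cover all but 6 ⇒ r5c6=6.
Step 11. [r1c3∈{3}] nothing but 3 survives at r1c3, so r1c3=3.
Step 12. [r3c1∈{6}] r3c1 has the single candidate 6, so r3c1=6.
Step 13. [r1c5∈{6}] r1c5's peers cover all but 6. So r1c5=6.
Step 14. [r5c5∈{5}] r5c5 has the single candidate 5, so r5c5=5.
Step 15. [r5c1∈{2}] r5c1 has the single candidate 2 ⇒ r5c1=2.
Step 16. [r2c3∈{2}] r2c3 has the single candidate 2, so r2c3=2.
Step 17. [r6c2∈{4}] nothing but 4 survives at r6c2, so r6c2=4.
Step 18. [r2c4∈{5}] nothing but 5 survives at r2c4 ⇒ r2c4=5.
Step 19. [r6c5∈{3}] r6c5 is down to just 3, so r6c5=3.
Step 20. [r4c3∈{5}] only 5 remains possible at r4c3. So r4c3=5.
Step 21. [r6c6∈{1}] only 1 remains possible at r6c6. So r6c6=1.
Step 22. [r6c4∈{2}] r6c4 is down to just 2. So r6c4=2.
Step 23. [r4c6∈{4}] r4c6's peers cover all but 4, so r4c6=4.
Step 24. [r1c1∈{4}] only 4 remains possible at r1c1 ⇒ r1c1=4.

Answer: 4 5 3 1 6 2 / 1 6 2 5 4 3 / 6 1 4 3 2 5 / 3 2 5 6 1 4 / 2 3 1 4 5 6 / 5 4 6 2 3 1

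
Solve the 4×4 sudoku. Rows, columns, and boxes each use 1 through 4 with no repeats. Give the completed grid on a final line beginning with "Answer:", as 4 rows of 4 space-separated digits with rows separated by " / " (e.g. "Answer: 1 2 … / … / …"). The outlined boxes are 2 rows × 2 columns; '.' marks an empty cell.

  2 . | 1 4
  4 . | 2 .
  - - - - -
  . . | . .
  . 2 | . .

Step 1. [r2c4∈{3}] r2c4 is down to just 3 ⇒ r2c4=3.
Step 2. [r3c2∈{1,3,4}] r3c2 is the only open cell in col 2 admitting 4, so r3c2=4.
Step 3. [r4c4∈{1}] r4c4 has the single candidate 1. So r4c4=1.
Step 4. [r3c3∈{3}] r3c3's peers cover all but 3. So r3c3=3.
Step 5. [r2c2∈{1}] only 1 remains possible at r2c2, so r2c2=1.
Step 6. [r4c1∈{3}] r4c1 is down to just 3, so r4c1=3.
Step 7. [r1c2∈{3}] r1c2 has the single candidate 3. So r1c2=3.
Step 8. [r3c4∈{2}] nothing but 2 survives at r3c4 ⇒ r3c4=2.
Step 9. [r3c1∈{1}] r3c1's peers cover all but 1 ⇒ r3c1=1.
Step 10. [r4c3∈{4}] r4c3 has the single candidate 4. So r4c3=4.

Answer: 2 3 1 4 / 4 1 2 3 / 1 4 3 2 / 3 2 4 1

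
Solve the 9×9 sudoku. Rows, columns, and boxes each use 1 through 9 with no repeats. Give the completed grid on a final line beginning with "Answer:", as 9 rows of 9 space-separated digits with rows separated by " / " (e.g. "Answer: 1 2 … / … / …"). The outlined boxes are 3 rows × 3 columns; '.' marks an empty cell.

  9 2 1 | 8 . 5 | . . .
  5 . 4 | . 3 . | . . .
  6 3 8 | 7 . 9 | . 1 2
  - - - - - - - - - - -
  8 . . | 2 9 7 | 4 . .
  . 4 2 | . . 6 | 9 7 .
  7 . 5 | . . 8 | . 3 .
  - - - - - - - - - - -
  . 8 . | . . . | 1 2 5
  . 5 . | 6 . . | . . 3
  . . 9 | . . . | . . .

Step 1. [r3c5∈{4}] r3c5's peers cover all but 4. So r3c5=4.
Step 2. [r6c5∈{1}] only 1 remains possible at r6c5 ⇒ r6c5=1.
Step 3. [r6c9∈{6}] only 6 remains possible at r6c9 ⇒ r6c9=6.
Step 4. [r7c3∈{3,6,7}] in row 7, 6 fits only at r7c3, so r7c3=6.
Step 5. [r5c4∈{3,5}] across box 5, 3 lands solely at r5c4. So r5c4=3.
Step 6. [r5c1∈{1}] r5c1's peers cover all but 1 ⇒ r5c1=1.
Step 7. [r8c6∈{1,2,4}] r8c6 is the only open cell in row 8 admitting 1 ⇒ r8c6=1.
Step 8. [r2c2∈{7}] r2c2's peers cover all but 7 ⇒ r2c2=7.
Step 9. [r8c8∈{4,8,9}] r8c8 is the only open cell in row 8 admitting 9 ⇒ r8c8=9.
Step 10. [r8c1∈{2,4}] r8c1 is the only open cell in row 8 admitting 4. So r8c1=4.
Step 11. [r8c5∈{2,7,8}] across row 8, 2 lands solely at r8c5, so r8c5=2.
Step 12. [r8c7∈{7,8}] across row 8, 8 lands solely at r8c7. So r8c7=8.
Step 13. [r2c7∈{6}] r2c7 has the single candidate 6, so r2c7=6.
Step 14. [r9c7∈{7}] only 7 remains possible at r9c7, so r9c7=7.
Step 15. [r9c9∈{4}] r9c9's peers cover all but 4 ⇒ r9c9=4.
Step 16. [r9c6∈{3}] r9c6's peers cover all but 3. So r9c6=3.
Step 17. [r9c4∈{5}] only 5 remains possible at r9c4. So r9c4=5.
Step 18. [r5c9∈{8}] only 8 remains possible at r5c9, so r5c9=8.
Step 19. [r7c4∈{4,9}] across row 7, 9 lands solely at r7c4. So r7c4=9.
Step 20. [r1c8∈{4}] nothing but 4 survives at r1c8. So r1c8=4.
Step 21. [r4c8∈{5}] r4c8's peers cover all but 5 ⇒ r4c8=5.
Step 22. [r4c9∈{1}] r4c9 is down to just 1. So r4c9=1.
Step 23. [r1c9∈{7}] r1c9 has the single candidate 7. So r1c9=7.
Step 24. [r9c8∈{6}] r9c8's peers cover all but 6 ⇒ r9c8=6.
Step 25. [r7c5∈{7}] only 7 remains possible at r7c5 ⇒ r7c5=7.
Step 26. [r8c3∈{7}] r8c3 is down to just 7 ⇒ r8c3=7.
Step 27. [r3c7∈{5}] r3c7 is down to just 5. So r3c7=5.
Step 28. [r2c6∈{2}] only 2 remains possible at r2c6 ⇒ r2c6=2.
Step 29. [r9c1∈{2}] only 2 remains possible at r9c1. So r9c1=2.
Step 30. [r2c8∈{8}] r2c8's peers cover all but 8 ⇒ r2c8=8.
Step 31. [r6c4∈{4}] only 4 remains possible at r6c4. So r6c4=4.
Step 32. [r1c7∈{3}] r1c7 has the single candidate 3 ⇒ r1c7=3.
Step 33. [r2c9∈{9}] only 9 remains possible at r2c9. So r2c9=9.
Step 34. [r4c3∈{3}] nothing but 3 survives at r4c3, so r4c3=3.
Step 35. [r7c1∈{3}] r7c1 is down to just 3 ⇒ r7c1=3.
Step 36. [r9c5∈{8}] r9c5 has the single candidate 8, so r9c5=8.
Step 37. [r6c2∈{9}] r6c2 has the single candidate 9 ⇒ r6c2=9.
Step 38. [r7c6∈{4}] r7c6 is down to just 4. So r7c6=4.
Step 39. [r1c5∈{6}] nothing but 6 survives at r1c5, so r1c5=6.
Step 40. [r2c4∈{1}] r2c4's peers cover all but 1. So r2c4=1.
Step 41. [r5c5∈{5}] r5c5's peers cover all but 5. So r5c5=5.
Step 42. [r4c2∈{6}] r4c2 is down to just 6. So r4c2=6.
Step 43. [r9c2∈{1}] r9c2 is down to just 1, so r9c2=1.
Step 44. [r6c7∈{2}] nothing but 2 survives at r6c7 ⇒ r6c7=2.

Answer: 9 2 1 8 6 5 3 4 7 / 5 7 4 1 3 2 6 8 9 / 6 3 8 7 4 9 5 1 2 / 8 6 3 2 9 7 4 5 1 / 1 4 2 3 5 6 9 7 8 / 7 9 5 4 1 8 2 3 6 / 3 8 6 9 7 4 1 2 5 / 4 5 7 6 2 1 8 9 3 / 2 1 9 5 8 3 7 6 4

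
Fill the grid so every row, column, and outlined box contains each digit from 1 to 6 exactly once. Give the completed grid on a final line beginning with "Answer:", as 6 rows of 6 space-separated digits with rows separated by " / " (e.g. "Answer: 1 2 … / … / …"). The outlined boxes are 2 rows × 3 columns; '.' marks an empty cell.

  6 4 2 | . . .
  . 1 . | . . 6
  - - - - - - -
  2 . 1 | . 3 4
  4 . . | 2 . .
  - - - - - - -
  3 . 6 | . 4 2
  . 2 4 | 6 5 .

Step 1. [r3c4∈{5}] only 5 remains possible at r3c4 ⇒ r3c4=5.
Step 2. [r4c6∈{1}] only 1 remains possible at r4c6 ⇒ r4c6=1.
Step 3. [r4c2∈{3,5,6}] across col 2, 3 lands solely at r4c2. So r4c2=3.
Step 4. [r2c3∈{3,5}] 3 has one home in col 3: r2c3, so r2c3=3.
Step 5. [r1c4∈{1,3}] 3 has one home in col 4: r1c4. So r1c4=3.
Step 6. [r6c6∈{3}] nothing but 3 survives at r6c6. So r6c6=3.
Step 7. [r2c1∈{5}] r2c1 is down to just 5, so r2c1=5.
Step 8. [r6c1∈{1}] nothing but 1 survives at r6c1. So r6c1=1.
Step 9. [r1c6∈{5}] only 5 remains possible at r1c6, so r1c6=5.
Step 10. [r4c3∈{5}] r4c3's peers cover all but 5 ⇒ r4c3=5.
Step 11. [r2c5∈{2}] only 2 remains possible at r2c5, so r2c5=2.
Step 12. [r4c5∈{6}] r4c5 has the single candidate 6. So r4c5=6.
Step 13. [r5c2∈{5}] only 5 remains possible at r5c2, so r5c2=5.
Step 14. [r2c4∈{4}] only 4 remains possible at r2c4. So r2c4=4.
Step 15. [r1c5∈{1}] r1c5 has the single candidate 1, so r1c5=1.
Step 16. [r5c4∈{1}] nothing but 1 survives at r5c4, so r5c4=1.
Step 17. [r3c2∈{6}] r3c2 is down to just 6. So r3c2=6.

Answer: 6 4 2 3 1 5 / 5 1 3 4 2 6 / 2 6 1 5 3 4 / 4 3 5 2 6 1 / 3 5 6 1 4 2 / 1 2 4 6 5 3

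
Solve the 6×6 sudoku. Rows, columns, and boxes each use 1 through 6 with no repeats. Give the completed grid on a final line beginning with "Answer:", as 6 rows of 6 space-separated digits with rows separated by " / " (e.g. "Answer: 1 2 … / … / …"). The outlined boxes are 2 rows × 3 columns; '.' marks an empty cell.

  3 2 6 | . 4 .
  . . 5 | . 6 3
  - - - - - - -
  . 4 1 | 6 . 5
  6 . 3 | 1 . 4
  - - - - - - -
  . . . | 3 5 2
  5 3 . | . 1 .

Step 1. [r2c1∈{1,4}] across row 2, 4 lands solely at r2c1 ⇒ r2c1=4.
Step 2. [r5c3∈{4}] r5c3 is down to just 4 ⇒ r5c3=4.
Step 3. [r5c2∈{1,6}] across row 5, 6 lands solely at r5c2, so r5c2=6.
Step 4. [r3c5∈{2,3}] row 3 places 3 nowhere but r3c5 ⇒ r3c5=3.
Step 5. [r5c1∈{1}] nothing but 1 survives at r5c1 ⇒ r5c1=1.
Step 6. [r2c4∈{2}] nothing but 2 survives at r2c4 ⇒ r2c4=2.
Step 7. [r6c6∈{6}] only 6 remains possible at r6c6, so r6c6=6.
Step 8. [r4c5∈{2}] r4c5 has the single candidate 2, so r4c5=2.
Step 9. [r4c2∈{5}] nothing but 5 survives at r4c2, so r4c2=5.
Step 10. [r1c4∈{5}] only 5 remains possible at r1c4, so r1c4=5.
Step 11. [r6c3∈{2}] r6c3 has the single candidate 2. So r6c3=2.
Step 12. [r3c1∈{2}] r3c1's peers cover all but 2. So r3c1=2.
Step 13. [r1c6∈{1}] r1c6 is down to just 1. So r1c6=1.
Step 14. [r2c2∈{1}] only 1 remains possible at r2c2, so r2c2=1.
Step 15. [r6c4∈{4}] r6c4 is down to just 4 ⇒ r6c4=4.

Answer: 3 2 6 5 4 1 / 4 1 5 2 6 3 / 2 4 1 6 3 5 / 6 5 3 1 2 4 / 1 6 4 3 5 2 / 5 3 2 4 1 6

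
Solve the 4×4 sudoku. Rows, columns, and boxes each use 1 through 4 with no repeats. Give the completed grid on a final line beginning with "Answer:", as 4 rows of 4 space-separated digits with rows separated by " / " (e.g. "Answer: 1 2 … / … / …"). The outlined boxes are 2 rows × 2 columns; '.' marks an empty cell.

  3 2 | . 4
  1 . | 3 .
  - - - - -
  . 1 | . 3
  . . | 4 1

Step 1. [r3c3∈{2}] only 2 remains possible at r3c3 ⇒ r3c3=2.
Step 2. [r4c1∈{2}] r4c1 is down to just 2. So r4c1=2.
Step 3. [r2c2∈{4}] r2c2 has the single candidate 4, so r2c2=4.
Step 4. [r4c2∈{3}] only 3 remains possible at r4c2. So r4c2=3.
Step 5. [r3c1∈{4}] nothing but 4 survives at r3c1, so r3c1=4.
Step 6. [r1c3∈{1}] r1c3's peers cover all but 1, so r1c3=1.
Step 7. [r2c4∈{2}] nothing but 2 survives at r2c4. So r2c4=2.

Answer: 3 2 1 4 / 1 4 3 2 / 4 1 2 3 / 2 3 4 1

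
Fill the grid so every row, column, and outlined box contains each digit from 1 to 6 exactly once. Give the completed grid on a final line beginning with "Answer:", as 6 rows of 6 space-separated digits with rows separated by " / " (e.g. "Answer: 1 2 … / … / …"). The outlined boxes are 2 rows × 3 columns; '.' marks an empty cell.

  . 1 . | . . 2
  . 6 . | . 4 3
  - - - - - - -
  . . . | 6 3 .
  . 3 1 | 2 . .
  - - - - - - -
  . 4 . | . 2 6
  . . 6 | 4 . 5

Step 1. [r6c1∈{1,2,3}] r6c1 is the only open cell in row 6 admitting 3, so r6c1=3.
Step 2. [r1c4∈{5}] only 5 remains possible at r1c4, so r1c4=5.
Step 3. [r3c2∈{2,5}] 5 has one home in col 2: r3c2 ⇒ r3c2=5.
Step 4. [r1c1∈{4}] nothing but 4 survives at r1c1 ⇒ r1c1=4.
Step 5. [r5c3∈{5}] r5c3 is down to just 5 ⇒ r5c3=5.
Step 6. [r3c1∈{2}] r3c1 has the single candidate 2, so r3c1=2.
Step 7. [r3c3∈{4}] nothing but 4 survives at r3c3 ⇒ r3c3=4.
Step 8. [r2c4∈{1}] r2c4's peers cover all but 1 ⇒ r2c4=1.
Step 9. [r4c5∈{5}] only 5 remains possible at r4c5. So r4c5=5.
Step 10. [r3c6∈{1}] r3c6 has the single candidate 1 ⇒ r3c6=1.
Step 11. [r6c2∈{2}] r6c2 is down to just 2, so r6c2=2.
Step 12. [r6c5∈{1}] r6c5 has the single candidate 1 ⇒ r6c5=1.
Step 13. [r5c1∈{1}] nothing but 1 survives at r5c1 ⇒ r5c1=1.
Step 14. [r2c1∈{5}] only 5 remains possible at r2c1, so r2c1=5.
Step 15. [r4c6∈{4}] r4c6's peers cover all but 4. So r4c6=4.
Step 16. [r5c4∈{3}] r5c4 is down to just 3, so r5c4=3.
Step 17. [r1c5∈{6}] r1c5's peers cover all but 6, so r1c5=6.
Step 18. [r1c3∈{3}] nothing but 3 survives at r1c3. So r1c3=3.
Step 19. [r4c1∈{6}] r4c1's peers cover all but 6, so r4c1=6.
Step 20. [r2c3∈{2}] r2c3 has the single candidate 2. So r2c3=2.

Answer: 4 1 3 5 6 2 / 5 6 2 1 4 3 / 2 5 4 6 3 1 / 6 3 1 2 5 4 / 1 4 5 3 2 6 / 3 2 6 4 1 5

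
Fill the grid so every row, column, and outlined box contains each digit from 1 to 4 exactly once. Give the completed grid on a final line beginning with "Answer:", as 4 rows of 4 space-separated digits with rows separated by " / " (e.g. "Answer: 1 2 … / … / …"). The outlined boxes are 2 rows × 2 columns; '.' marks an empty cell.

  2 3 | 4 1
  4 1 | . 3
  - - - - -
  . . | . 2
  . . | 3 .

Step 1. [r3c3∈{1}] r3c3 is down to just 1. So r3c3=1.
Step 2. [r4c2∈{2,4}] across row 4, 2 lands solely at r4c2 ⇒ r4c2=2.
Step 3. [r4c1∈{1}] r4c1 is down to just 1 ⇒ r4c1=1.
Step 4. [r4c4∈{4}] r4c4 is down to just 4. So r4c4=4.
Step 5. [r3c1∈{3}] only 3 remains possible at r3c1 ⇒ r3c1=3.
Step 6. [r2c3∈{2}] nothing but 2 survives at r2c3 ⇒ r2c3=2.
Step 7. [r3c2∈{4}] r3c2 has the single candidate 4. So r3c2=4.

Answer: 2 3 4 1 / 4 1 2 3 / 3 4 1 2 / 1 2 3 4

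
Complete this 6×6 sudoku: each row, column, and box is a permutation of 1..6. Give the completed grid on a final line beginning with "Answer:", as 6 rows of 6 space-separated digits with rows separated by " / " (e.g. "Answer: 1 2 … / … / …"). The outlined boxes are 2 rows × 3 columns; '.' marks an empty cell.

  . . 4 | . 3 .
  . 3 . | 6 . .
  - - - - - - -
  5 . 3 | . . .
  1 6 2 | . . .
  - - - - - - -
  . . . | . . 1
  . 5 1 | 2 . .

Step 1. [r2c1∈{2}] r2c1 has the single candidate 2, so r2c1=2.
Step 2. [r2c5∈{1,4,5}] in row 2, 1 fits only at r2c5. So r2c5=1.
Step 3. [r3c2∈{4}] nothing but 4 survives at r3c2 ⇒ r3c2=4.
Step 4. [r1c4∈{5}] r1c4 is down to just 5, so r1c4=5.
Step 5. [r5c5∈{4,5,6}] 5 has one home in row 5: r5c5. So r5c5=5.
Step 6. [r4c5∈{4}] only 4 remains possible at r4c5 ⇒ r4c5=4.
Step 7. [r5c4∈{3,4}] in col 4, 4 fits only at r5c4 ⇒ r5c4=4.
Step 8. [r6c5∈{6}] r6c5's peers cover all but 6. So r6c5=6.
Step 9. [r6c6∈{3}] only 3 remains possible at r6c6. So r6c6=3.
Step 10. [r3c5∈{2}] r3c5's peers cover all but 2. So r3c5=2.
Step 11. [r5c1∈{3,6}] 3 has one home in row 5: r5c1. So r5c1=3.
Step 12. [r5c2∈{2}] r5c2 is down to just 2. So r5c2=2.
Step 13. [r6c1∈{4}] r6c1 is down to just 4 ⇒ r6c1=4.
Step 14. [r4c6∈{5}] only 5 remains possible at r4c6 ⇒ r4c6=5.
Step 15. [r1c6∈{2}] r1c6's peers cover all but 2, so r1c6=2.
Step 16. [r2c6∈{4}] r2c6 is down to just 4. So r2c6=4.
Step 17. [r1c2∈{1}] nothing but 1 survives at r1c2 ⇒ r1c2=1.
Step 18. [r3c4∈{1}] r3c4 has the single candidate 1 ⇒ r3c4=1.
Step 19. [r4c4∈{3}] only 3 remains possible at r4c4 ⇒ r4c4=3.
Step 20. [r5c3∈{6}] nothing but 6 survives at r5c3 ⇒ r5c3=6.
Step 21. [r3c6∈{6}] r3c6 has the single candidate 6 ⇒ r3c6=6.
Step 22. [r2c3∈{5}] r2c3 has the single candidate 5. So r2c3=5.
Step 23. [r1c1∈{6}] nothing but 6 survives at r1c1. So r1c1=6.

Answer: 6 1 4 5 3 2 / 2 3 5 6 1 4 / 5 4 3 1 2 6 / 1 6 2 3 4 5 / 3 2 6 4 5 1 / 4 5 1 2 6 3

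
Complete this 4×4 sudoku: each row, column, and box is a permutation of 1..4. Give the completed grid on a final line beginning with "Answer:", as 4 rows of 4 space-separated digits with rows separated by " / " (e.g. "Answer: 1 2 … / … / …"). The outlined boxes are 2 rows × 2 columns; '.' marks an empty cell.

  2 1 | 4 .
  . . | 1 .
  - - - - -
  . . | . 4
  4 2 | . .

Step 1. [r2c1∈{3}] r2c1 is down to just 3. So r2c1=3.
Step 2. [r4c3∈{3}] only 3 remains possible at r4c3, so r4c3=3.
Step 3. [r2c2∈{4}] r2c2 is down to just 4 ⇒ r2c2=4.
Step 4. [r2c4∈{2}] nothing but 2 survives at r2c4, so r2c4=2.
Step 5. [r3c1∈{1}] only 1 remains possible at r3c1 ⇒ r3c1=1.
Step 6. [r1c4∈{3}] nothing but 3 survives at r1c4, so r1c4=3.
Step 7. [r3c2∈{3}] only 3 remains possible at r3c2 ⇒ r3c2=3.
Step 8. [r3c3∈{2}] r3c3's peers cover all but 2 ⇒ r3c3=2.
Step 9. [r4c4∈{1}] r4c4 is down to just 1 ⇒ r4c4=1.

Answer: 2 1 4 3 / 3 4 1 2 / 1 3 2 4 / 4 2 3 1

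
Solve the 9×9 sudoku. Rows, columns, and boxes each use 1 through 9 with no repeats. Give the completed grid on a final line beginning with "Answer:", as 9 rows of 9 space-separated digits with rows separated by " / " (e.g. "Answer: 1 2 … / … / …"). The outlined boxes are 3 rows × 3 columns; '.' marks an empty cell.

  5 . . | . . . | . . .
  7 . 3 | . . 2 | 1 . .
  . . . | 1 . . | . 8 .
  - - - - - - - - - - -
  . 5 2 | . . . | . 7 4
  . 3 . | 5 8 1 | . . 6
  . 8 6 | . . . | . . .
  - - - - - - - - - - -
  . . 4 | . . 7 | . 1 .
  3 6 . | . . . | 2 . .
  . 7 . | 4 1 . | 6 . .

Step 1. [r3c3∈{9}] only 9 remains possible at r3c3 ⇒ r3c3=9.
Step 2. [r5c7∈{9}] only 9 remains possible at r5c7. So r5c7=9.
Step 3. [r2c4∈{6,8,9}] r2c4 is the only open cell in row 2 admitting 8 ⇒ r2c4=8.
Step 4. [r8c4∈{9}] nothing but 9 survives at r8c4. So r8c4=9.
Step 5. [r8c5∈{5}] r8c5's peers cover all but 5 ⇒ r8c5=5.
Step 6. [r9c1∈{2,8,9}] 2 has one home in row 9: r9c1. So r9c1=2.
Step 7. [r7c1∈{8,9}] 8 has one home in col 1: r7c1, so r7c1=8.
Step 8. [r2c2∈{4}] r2c2's peers cover all but 4, so r2c2=4.
Step 9. [r3c6∈{3,4,5,6}] across col 6, 5 lands solely at r3c6 ⇒ r3c6=5.
Step 10. [r6c9∈{1,2,3,5}] 1 has one home in col 9: r6c9. So r6c9=1.
Step 11. [r8c9∈{7,8}] r8c9 is the only open cell in row 8 admitting 7 ⇒ r8c9=7.
Step 12. [r9c9∈{3,5,8,9}] across col 9, 8 lands solely at r9c9. So r9c9=8.
Step 13. [r9c6∈{3}] only 3 remains possible at r9c6 ⇒ r9c6=3.
Step 14. [r9c8∈{5,9}] row 9 places 9 nowhere but r9c8 ⇒ r9c8=9.
Step 15. [r1c2∈{1,2}] across col 2, 1 lands solely at r1c2, so r1c2=1.
Step 16. [r5c8∈{2}] r5c8's peers cover all but 2, so r5c8=2.
Step 17. [r1c9∈{2,3,9}] row 1 places 2 nowhere but r1c9 ⇒ r1c9=2.
Step 18. [r3c9∈{3}] nothing but 3 survives at r3c9. So r3c9=3.
Step 19. [r6c8∈{3,5}] 3 has one home in col 8: r6c8. So r6c8=3.
Step 20. [r7c9∈{5}] r7c9 is down to just 5 ⇒ r7c9=5.
Step 21. [r2c9∈{9}] r2c9's peers cover all but 9, so r2c9=9.
Step 22. [r2c5∈{6}] r2c5's peers cover all but 6 ⇒ r2c5=6.
Step 23. [r4c6∈{6,9}] r4c6 is the only open cell in col 6 admitting 6. So r4c6=6.
Step 24. [r7c5∈{2}] r7c5 has the single candidate 2 ⇒ r7c5=2.
Step 25. [r4c4∈{3}] r4c4 has the single candidate 3 ⇒ r4c4=3.
Step 26. [r4c5∈{9}] only 9 remains possible at r4c5. So r4c5=9.
Step 27. [r1c4∈{7}] only 7 remains possible at r1c4, so r1c4=7.
Step 28. [r1c7∈{4}] r1c7 is down to just 4 ⇒ r1c7=4.
Step 29. [r6c6∈{4}] r6c6's peers cover all but 4, so r6c6=4.
Step 30. [r1c8∈{6}] r1c8 has the single candidate 6 ⇒ r1c8=6.
Step 31. [r3c7∈{7}] nothing but 7 survives at r3c7, so r3c7=7.
Step 32. [r9c3∈{5}] r9c3 has the single candidate 5 ⇒ r9c3=5.
Step 33. [r3c5∈{4}] r3c5 is down to just 4. So r3c5=4.
Step 34. [r7c7∈{3}] r7c7 has the single candidate 3 ⇒ r7c7=3.
Step 35. [r7c2∈{9}] r7c2's peers cover all but 9 ⇒ r7c2=9.
Step 36. [r8c8∈{4}] only 4 remains possible at r8c8 ⇒ r8c8=4.
Step 37. [r1c5∈{3}] only 3 remains possible at r1c5, so r1c5=3.
Step 38. [r6c1∈{9}] r6c1 is down to just 9. So r6c1=9.
Step 39. [r6c5∈{7}] r6c5's peers cover all but 7. So r6c5=7.
Step 40. [r4c1∈{1}] r4c1's peers cover all but 1, so r4c1=1.
Step 41. [r1c6∈{9}] r1c6's peers cover all but 9 ⇒ r1c6=9.
Step 42. [r5c3∈{7}] nothing but 7 survives at r5c3 ⇒ r5c3=7.
Step 43. [r6c7∈{5}] r6c7 has the single candidate 5, so r6c7=5.
Step 44. [r1c3∈{8}] r1c3 has the single candidate 8 ⇒ r1c3=8.
Step 45. [r6c4∈{2}] r6c4's peers cover all but 2, so r6c4=2.
Step 46. [r3c2∈{2}] only 2 remains possible at r3c2. So r3c2=2.
Step 47. [r4c7∈{8}] only 8 remains possible at r4c7. So r4c7=8.
Step 48. [r8c6∈{8}] only 8 remains possible at r8c6 ⇒ r8c6=8.
Step 49. [r2c8∈{5}] nothing but 5 survives at r2c8 ⇒ r2c8=5.
Step 50. [r3c1∈{6}] r3c1 is down to just 6 ⇒ r3c1=6.
Step 51. [r5c1∈{4}] r5c1's peers cover all but 4 ⇒ r5c1=4.
Step 52. [r7c4∈{6}] only 6 remains possible at r7c4. So r7c4=6.
Step 53. [r8c3∈{1}] r8c3 has the single candidate 1, so r8c3=1.

Answer: 5 1 8 7 3 9 4 6 2 / 7 4 3 8 6 2 1 5 9 / 6 2 9 1 4 5 7 8 3 / 1 5 2 3 9 6 8 7 4 / 4 3 7 5 8 1 9 2 6 / 9 8 6 2 7 4 5 3 1 / 8 9 4 6 2 7 3 1 5 / 3 6 1 9 5 8 2 4 7 / 2 7 5 4 1 3 6 9 8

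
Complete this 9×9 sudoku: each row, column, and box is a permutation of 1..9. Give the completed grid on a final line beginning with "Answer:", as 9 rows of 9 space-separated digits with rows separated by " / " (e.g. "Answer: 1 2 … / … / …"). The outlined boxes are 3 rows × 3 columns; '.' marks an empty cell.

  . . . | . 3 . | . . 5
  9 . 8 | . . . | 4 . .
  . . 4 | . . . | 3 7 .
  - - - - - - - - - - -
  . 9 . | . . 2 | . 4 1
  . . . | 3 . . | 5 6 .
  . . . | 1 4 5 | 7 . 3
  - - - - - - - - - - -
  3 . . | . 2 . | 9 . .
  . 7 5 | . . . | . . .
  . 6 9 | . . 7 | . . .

Step 1. [r4c7∈{8}] nothing but 8 survives at r4c7, so r4c7=8.
Step 2. [r7c3∈{1}] only 1 remains possible at r7c3. So r7c3=1.
Step 3. [r8c6∈{1,3,4,6,8,9}] in col 6, 3 fits only at r8c6. So r8c6=3.
Step 4. [r9c8∈{1,2,3,5,8}] r9c8 is the only open cell in row 9 admitting 3, so r9c8=3.
Step 5. [r7c9∈{4,6,7,8}] row 7 places 7 nowhere but r7c9, so r7c9=7.
Step 6. [r4c1∈{5,6,7}] 5 has one home in row 4: r4c1, so r4c1=5.
Step 7. [r2c2∈{1,2,3,5}] 3 has one home in row 2: r2c2 ⇒ r2c2=3.
Step 8. [r3c2∈{1,2,5}] col 2 places 5 nowhere but r3c2. So r3c2=5.
Step 9. [r6c8∈{2,9}] in row 6, 9 fits only at r6c8 ⇒ r6c8=9.
Step 10. [r5c9∈{2}] r5c9's peers cover all but 2, so r5c9=2.
Step 11. [r2c9∈{6}] nothing but 6 survives at r2c9. So r2c9=6.
Step 12. [r2c6∈{1}] nothing but 1 survives at r2c6 ⇒ r2c6=1.
Step 13. [r3c1∈{1,2,6}] in row 3, 1 fits only at r3c1. So r3c1=1.
Step 14. [r1c2∈{2}] nothing but 2 survives at r1c2. So r1c2=2.
Step 15. [r8c7∈{1,2,6}] col 7 places 6 nowhere but r8c7. So r8c7=6.
Step 16. [r3c4∈{2,6,8,9}] row 3 places 2 nowhere but r3c4, so r3c4=2.
Step 17. [r6c2∈{8}] r6c2's peers cover all but 8. So r6c2=8.
Step 18. [r7c2∈{4}] nothing but 4 survives at r7c2, so r7c2=4.
Step 19. [r5c3∈{7}] nothing but 7 survives at r5c3, so r5c3=7.
Step 20. [r1c3∈{6}] r1c3's peers cover all but 6 ⇒ r1c3=6.
Step 21. [r3c9∈{8,9}] col 9 places 9 nowhere but r3c9. So r3c9=9.
Step 22. [r1c8∈{1,8}] r1c8 is the only open cell in box 3 admitting 8. So r1c8=8.
Step 23. [r8c8∈{1,2}] r8c8 is the only open cell in col 8 admitting 1. So r8c8=1.
Step 24. [r8c1∈{2,8}] 2 has one home in row 8: r8c1, so r8c1=2.
Step 25. [r9c1∈{8}] r9c1 has the single candidate 8 ⇒ r9c1=8.
Step 26. [r8c9∈{4,8}] across col 9, 8 lands solely at r8c9, so r8c9=8.
Step 27. [r7c4∈{5,6,8}] r7c4 is the only open cell in col 4 admitting 8. So r7c4=8.
Step 28. [r8c4∈{4,9}] 4 has one home in row 8: r8c4, so r8c4=4.
Step 29. [r1c4∈{7,9}] r1c4 is the only open cell in col 4 admitting 9. So r1c4=9.
Step 30. [r4c4∈{6,7}] 6 has one home in col 4: r4c4 ⇒ r4c4=6.
Step 31. [r2c4∈{5,7}] 7 has one home in col 4: r2c4. So r2c4=7.
Step 32. [r3c5∈{6,8}] col 5 places 6 nowhere but r3c5 ⇒ r3c5=6.
Step 33. [r5c6∈{8,9}] 9 has one home in col 6: r5c6 ⇒ r5c6=9.
Step 34. [r9c5∈{1,5}] across row 9, 1 lands solely at r9c5 ⇒ r9c5=1.
Step 35. [r1c6∈{4}] r1c6's peers cover all but 4 ⇒ r1c6=4.
Step 36. [r9c4∈{5}] r9c4 is down to just 5 ⇒ r9c4=5.
Step 37. [r7c6∈{6}] r7c6 is down to just 6 ⇒ r7c6=6.
Step 38. [r5c1∈{4}] only 4 remains possible at r5c1. So r5c1=4.
Step 39. [r1c7∈{1}] only 1 remains possible at r1c7. So r1c7=1.
Step 40. [r9c7∈{2}] r9c7 has the single candidate 2, so r9c7=2.
Step 41. [r2c8∈{2}] nothing but 2 survives at r2c8. So r2c8=2.
Step 42. [r9c9∈{4}] r9c9 has the single candidate 4 ⇒ r9c9=4.
Step 43. [r4c5∈{7}] nothing but 7 survives at r4c5. So r4c5=7.
Step 44. [r3c6∈{8}] nothing but 8 survives at r3c6, so r3c6=8.
Step 45. [r6c3∈{2}] r6c3's peers cover all but 2. So r6c3=2.
Step 46. [r6c1∈{6}] r6c1's peers cover all but 6. So r6c1=6.
Step 47. [r2c5∈{5}] r2c5 is down to just 5. So r2c5=5.
Step 48. [r8c5∈{9}] r8c5 is down to just 9 ⇒ r8c5=9.
Step 49. [r5c5∈{8}] only 8 remains possible at r5c5, so r5c5=8.
Step 50. [r7c8∈{5}] only 5 remains possible at r7c8. So r7c8=5.
Step 51. [r4c3∈{3}] nothing but 3 survives at r4c3. So r4c3=3.
Step 52. [r5c2∈{1}] r5c2 is down to just 1, so r5c2=1.
Step 53. [r1c1∈{7}] r1c1 has the single candidate 7. So r1c1=7.

Answer: 7 2 6 9 3 4 1 8 5 / 9 3 8 7 5 1 4 2 6 / 1 5 4 2 6 8 3 7 9 / 5 9 3 6 7 2 8 4 1 / 4 1 7 3 8 9 5 6 2 / 6 8 2 1 4 5 7 9 3 / 3 4 1 8 2 6 9 5 7 / 2 7 5 4 9 3 6 1 8 / 8 6 9 5 1 7 2 3 4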